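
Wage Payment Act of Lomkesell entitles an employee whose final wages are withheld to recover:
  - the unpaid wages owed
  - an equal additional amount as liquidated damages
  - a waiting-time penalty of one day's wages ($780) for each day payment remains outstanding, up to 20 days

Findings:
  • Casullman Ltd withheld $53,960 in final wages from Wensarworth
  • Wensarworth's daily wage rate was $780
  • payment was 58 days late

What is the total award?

$123,520

Liquidated damages (equal amount): $53,960
Penalty days: min(58, 20) = 20
Waiting-time penalty: 20 × $780 = $15,600
Total award: $53,960 + $53,960 + $15,600 = $123,520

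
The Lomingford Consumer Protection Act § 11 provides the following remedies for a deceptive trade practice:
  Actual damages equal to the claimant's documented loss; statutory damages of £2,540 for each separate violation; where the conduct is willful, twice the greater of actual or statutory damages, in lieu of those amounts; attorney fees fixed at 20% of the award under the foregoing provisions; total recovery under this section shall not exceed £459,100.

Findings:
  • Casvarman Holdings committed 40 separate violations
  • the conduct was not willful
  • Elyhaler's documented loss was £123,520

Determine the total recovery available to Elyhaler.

£270,144

Statutory damages: 40 × £2,540 = £101,600
Conduct not willful: the in-lieu enhancement does not apply.
Actual plus statutory damages: £123,520 + £101,600 = £225,120
Attorney fees: 20% of £225,120 = £45,024
Total before cap: £225,120 + £45,024 = £270,144
Cap at £459,100: £270,144 is within the cap, no reduction.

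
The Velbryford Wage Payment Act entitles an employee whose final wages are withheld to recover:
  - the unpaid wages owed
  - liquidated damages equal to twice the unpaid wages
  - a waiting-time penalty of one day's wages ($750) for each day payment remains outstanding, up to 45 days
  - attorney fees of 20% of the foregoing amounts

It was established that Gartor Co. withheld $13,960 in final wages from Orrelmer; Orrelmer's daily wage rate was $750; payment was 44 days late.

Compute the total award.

Doubled: 2 × $13,960 = $27,920
Penalty days: min(44, 45) = 44
Waiting-time penalty: 44 × $750 = $33,000
Subtotal: $13,960 + $27,920 + $33,000 = $74,880
Attorney fees: 20% of $74,880 = $14,976
Total award: $74,880 + $14,976 = $89,856

$89,856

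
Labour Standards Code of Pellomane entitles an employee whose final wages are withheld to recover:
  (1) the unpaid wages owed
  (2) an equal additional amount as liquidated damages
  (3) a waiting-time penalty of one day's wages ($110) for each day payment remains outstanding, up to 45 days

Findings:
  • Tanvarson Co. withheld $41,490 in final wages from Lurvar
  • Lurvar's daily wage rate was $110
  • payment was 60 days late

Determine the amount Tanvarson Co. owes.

$87,930

Liquidated damages (equal amount): $41,490
Penalty days: min(60, 45) = 45
Waiting-time penalty: 45 × $110 = $4,950
Total award: $41,490 + $41,490 + $4,950 = $87,930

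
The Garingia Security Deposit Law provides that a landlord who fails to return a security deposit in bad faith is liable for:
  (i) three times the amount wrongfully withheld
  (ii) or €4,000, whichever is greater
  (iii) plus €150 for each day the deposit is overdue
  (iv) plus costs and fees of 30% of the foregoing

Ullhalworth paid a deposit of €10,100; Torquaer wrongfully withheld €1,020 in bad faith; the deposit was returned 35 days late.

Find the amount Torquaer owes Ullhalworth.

Trebled: 3 × €1,020 = €3,060
Minimum €4,000: €3,060 is below the minimum → €4,000
Late-return penalty: 35 × €150 = €5,250
Damages plus late penalty: €4,000 + €5,250 = €9,250
Costs and fees: 30% of €9,250 = €2,775
Total recovery: €9,250 + €2,775 = €12,025

Recovery: €12,025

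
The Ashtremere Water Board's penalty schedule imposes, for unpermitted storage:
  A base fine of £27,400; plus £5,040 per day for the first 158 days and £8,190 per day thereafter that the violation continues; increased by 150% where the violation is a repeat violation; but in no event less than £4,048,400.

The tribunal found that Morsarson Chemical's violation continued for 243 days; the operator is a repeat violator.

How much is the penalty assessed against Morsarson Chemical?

£4,048,400

First 158 days: 158 × £5,040 = £796,320
Remaining days: (243 − 158) × £8,190 = £696,150
Per-day component: £796,320 + £696,150 = £1,492,470
Base plus per-day: £27,400 + £1,492,470 = £1,519,870
Enhancement: 150% of £1,519,870 = £2,279,805
Enhanced fine: £1,519,870 + £2,279,805 = £3,799,675
Minimum £4,048,400: £3,799,675 is below the minimum → £4,048,400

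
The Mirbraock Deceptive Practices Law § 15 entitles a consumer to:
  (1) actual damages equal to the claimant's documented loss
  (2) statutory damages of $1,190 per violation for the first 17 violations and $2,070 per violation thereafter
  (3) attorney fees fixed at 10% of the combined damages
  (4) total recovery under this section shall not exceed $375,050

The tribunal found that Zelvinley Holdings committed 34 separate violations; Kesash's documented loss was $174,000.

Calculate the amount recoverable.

$252,362

First 17 violations: 17 × $1,190 = $20,230
Remaining violations: (34 − 17) × $2,070 = $35,190
Statutory damages: $20,230 + $35,190 = $55,420
Combined damages: $174,000 + $55,420 = $229,420
Attorney fees: 10% of $229,420 = $22,942
Total before cap: $229,420 + $22,942 = $252,362
Cap at $375,050: $252,362 is within the cap, no reduction.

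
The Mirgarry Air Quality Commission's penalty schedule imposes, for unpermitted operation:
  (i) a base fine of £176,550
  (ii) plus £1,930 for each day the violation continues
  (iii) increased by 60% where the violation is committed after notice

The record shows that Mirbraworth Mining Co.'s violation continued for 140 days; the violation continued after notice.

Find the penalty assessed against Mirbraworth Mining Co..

Per-day component: 140 × £1,930 = £270,200
Base plus per-day: £176,550 + £270,200 = £446,750
Enhancement: 60% of £446,750 = £268,050
Enhanced fine: £446,750 + £268,050 = £714,800

£714,800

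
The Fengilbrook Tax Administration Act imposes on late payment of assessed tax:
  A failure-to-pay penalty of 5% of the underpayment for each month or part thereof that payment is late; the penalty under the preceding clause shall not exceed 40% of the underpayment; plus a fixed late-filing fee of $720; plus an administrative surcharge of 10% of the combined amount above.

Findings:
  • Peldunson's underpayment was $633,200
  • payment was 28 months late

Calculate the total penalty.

Penalty: $279,400

Accrued rate: 5% × 28 = 140%, capped at 40% → 40%
Failure-to-pay penalty: 40% of $633,200 = $253,280
Penalty before surcharge: $253,280 + $720 = $254,000
Administrative surcharge: 10% of $254,000 = $25,400
Total penalty: $254,000 + $25,400 = $279,400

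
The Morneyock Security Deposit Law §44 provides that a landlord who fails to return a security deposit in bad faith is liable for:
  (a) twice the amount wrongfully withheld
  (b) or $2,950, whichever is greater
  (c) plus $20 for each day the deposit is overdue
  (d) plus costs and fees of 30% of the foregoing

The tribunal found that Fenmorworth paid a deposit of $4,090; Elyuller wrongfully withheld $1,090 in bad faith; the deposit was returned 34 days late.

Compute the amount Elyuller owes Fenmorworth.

$4,719

Doubled: 2 × $1,090 = $2,180
Minimum $2,950: $2,180 is below the minimum → $2,950
Late-return penalty: 34 × $20 = $680
Damages plus late penalty: $2,950 + $680 = $3,630
Costs and fees: 30% of $3,630 = $1,089
Total recovery: $3,630 + $1,089 = $4,719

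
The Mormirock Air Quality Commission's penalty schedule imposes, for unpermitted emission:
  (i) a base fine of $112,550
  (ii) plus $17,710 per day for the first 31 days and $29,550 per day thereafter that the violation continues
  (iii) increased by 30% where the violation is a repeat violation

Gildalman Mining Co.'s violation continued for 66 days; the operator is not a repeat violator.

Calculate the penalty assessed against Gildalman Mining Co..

First 31 days: 31 × $17,710 = $549,010
Remaining days: (66 − 31) × $29,550 = $1,034,250
Per-day component: $549,010 + $1,034,250 = $1,583,260
Base plus per-day: $112,550 + $1,583,260 = $1,695,810
The operator is not a repeat violator: no 30% increase.

$1,695,810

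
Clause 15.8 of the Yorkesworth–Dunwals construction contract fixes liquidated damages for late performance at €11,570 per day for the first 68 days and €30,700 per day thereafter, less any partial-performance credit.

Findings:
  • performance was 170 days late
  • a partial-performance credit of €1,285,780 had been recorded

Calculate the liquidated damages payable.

€2,632,380

First 68 days: 68 × €11,570 = €786,760
Remaining days: (170 − 68) × €30,700 = €3,131,400
Accrued per-day damages: €786,760 + €3,131,400 = €3,918,160
Less partial-performance credit: €3,918,160 − €1,285,780 = €2,632,380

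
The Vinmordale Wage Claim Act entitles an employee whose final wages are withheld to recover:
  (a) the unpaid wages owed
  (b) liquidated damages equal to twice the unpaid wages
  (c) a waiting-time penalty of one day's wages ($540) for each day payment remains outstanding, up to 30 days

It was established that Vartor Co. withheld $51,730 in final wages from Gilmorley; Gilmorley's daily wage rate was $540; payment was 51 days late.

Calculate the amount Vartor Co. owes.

$171,390

Doubled: 2 × $51,730 = $103,460
Penalty days: min(51, 30) = 30
Waiting-time penalty: 30 × $540 = $16,200
Total award: $51,730 + $103,460 + $16,200 = $171,390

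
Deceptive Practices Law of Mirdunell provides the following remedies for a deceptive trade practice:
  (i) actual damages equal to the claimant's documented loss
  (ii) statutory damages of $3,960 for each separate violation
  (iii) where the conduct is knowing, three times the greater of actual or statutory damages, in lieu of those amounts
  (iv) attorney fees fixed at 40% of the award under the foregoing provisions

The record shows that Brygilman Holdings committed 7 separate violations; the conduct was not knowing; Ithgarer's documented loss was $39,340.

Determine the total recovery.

Statutory damages: 7 × $3,960 = $27,720
Conduct not knowing: the in-lieu enhancement does not apply.
Actual plus statutory damages: $39,340 + $27,720 = $67,060
Attorney fees: 40% of $67,060 = $26,824
Total recovery: $67,060 + $26,824 = $93,884

$93,884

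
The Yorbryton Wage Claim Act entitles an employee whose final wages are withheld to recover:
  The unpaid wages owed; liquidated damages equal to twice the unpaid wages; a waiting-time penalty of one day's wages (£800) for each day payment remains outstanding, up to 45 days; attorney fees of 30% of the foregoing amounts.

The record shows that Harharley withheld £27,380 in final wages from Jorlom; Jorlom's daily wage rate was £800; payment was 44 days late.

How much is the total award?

£152,542

Doubled: 2 × £27,380 = £54,760
Penalty days: min(44, 45) = 44
Waiting-time penalty: 44 × £800 = £35,200
Subtotal: £27,380 + £54,760 + £35,200 = £117,340
Attorney fees: 30% of £117,340 = £35,202
Total award: £117,340 + £35,202 = £152,542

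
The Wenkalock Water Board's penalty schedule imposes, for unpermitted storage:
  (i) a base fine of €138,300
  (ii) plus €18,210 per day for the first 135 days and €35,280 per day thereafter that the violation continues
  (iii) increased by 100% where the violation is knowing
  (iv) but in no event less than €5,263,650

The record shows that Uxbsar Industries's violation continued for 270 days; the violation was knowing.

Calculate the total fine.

First 135 days: 135 × €18,210 = €2,458,350
Remaining days: (270 − 135) × €35,280 = €4,762,800
Per-day component: €2,458,350 + €4,762,800 = €7,221,150
Base plus per-day: €138,300 + €7,221,150 = €7,359,450
Enhancement: 100% of €7,359,450 = €7,359,450
Enhanced fine: €7,359,450 + €7,359,450 = €14,718,900
Minimum €5,263,650: €14,718,900 meets the minimum, no increase.

Civil penalty: €14,718,900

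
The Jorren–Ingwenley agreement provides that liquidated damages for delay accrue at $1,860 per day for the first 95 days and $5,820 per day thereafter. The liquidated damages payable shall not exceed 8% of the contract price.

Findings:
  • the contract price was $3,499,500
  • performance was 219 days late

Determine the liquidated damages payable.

Liquidated damages: $279,960

First 95 days: 95 × $1,860 = $176,700
Remaining days: (219 − 95) × $5,820 = $721,680
Accrued per-day damages: $176,700 + $721,680 = $898,380
Cap: 8% of $3,499,500 = $279,960
Cap at $279,960: $898,380 exceeds the cap → $279,960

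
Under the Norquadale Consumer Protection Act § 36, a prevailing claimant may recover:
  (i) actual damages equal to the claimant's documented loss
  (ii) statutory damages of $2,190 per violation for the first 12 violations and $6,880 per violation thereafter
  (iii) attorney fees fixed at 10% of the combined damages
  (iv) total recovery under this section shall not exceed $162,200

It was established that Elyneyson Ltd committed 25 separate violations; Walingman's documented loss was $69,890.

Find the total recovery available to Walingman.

$162,200

First 12 violations: 12 × $2,190 = $26,280
Remaining violations: (25 − 12) × $6,880 = $89,440
Statutory damages: $26,280 + $89,440 = $115,720
Combined damages: $69,890 + $115,720 = $185,610
Attorney fees: 10% of $185,610 = $18,561
Total before cap: $185,610 + $18,561 = $204,171
Cap at $162,200: $204,171 exceeds the cap → $162,200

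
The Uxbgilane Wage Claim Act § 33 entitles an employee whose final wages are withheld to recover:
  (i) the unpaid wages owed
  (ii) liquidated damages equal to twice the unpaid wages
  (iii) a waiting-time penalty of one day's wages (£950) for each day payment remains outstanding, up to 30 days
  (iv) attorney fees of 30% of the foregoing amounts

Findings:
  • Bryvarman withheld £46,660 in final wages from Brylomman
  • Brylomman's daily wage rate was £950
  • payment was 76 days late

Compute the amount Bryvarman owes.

Doubled: 2 × £46,660 = £93,320
Penalty days: min(76, 30) = 30
Waiting-time penalty: 30 × £950 = £28,500
Subtotal: £46,660 + £93,320 + £28,500 = £168,480
Attorney fees: 30% of £168,480 = £50,544
Total award: £168,480 + £50,544 = £219,024

£219,024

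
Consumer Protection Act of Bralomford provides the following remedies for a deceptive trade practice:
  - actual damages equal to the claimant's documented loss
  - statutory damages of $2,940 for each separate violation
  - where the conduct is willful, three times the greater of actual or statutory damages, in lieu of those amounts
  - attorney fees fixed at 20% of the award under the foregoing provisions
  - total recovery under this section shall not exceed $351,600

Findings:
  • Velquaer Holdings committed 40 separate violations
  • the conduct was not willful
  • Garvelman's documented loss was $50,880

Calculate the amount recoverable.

$202,176

Statutory damages: 40 × $2,940 = $117,600
Conduct not willful: the in-lieu enhancement does not apply.
Actual plus statutory damages: $50,880 + $117,600 = $168,480
Attorney fees: 20% of $168,480 = $33,696
Total before cap: $168,480 + $33,696 = $202,176
Cap at $351,600: $202,176 is within the cap, no reduction.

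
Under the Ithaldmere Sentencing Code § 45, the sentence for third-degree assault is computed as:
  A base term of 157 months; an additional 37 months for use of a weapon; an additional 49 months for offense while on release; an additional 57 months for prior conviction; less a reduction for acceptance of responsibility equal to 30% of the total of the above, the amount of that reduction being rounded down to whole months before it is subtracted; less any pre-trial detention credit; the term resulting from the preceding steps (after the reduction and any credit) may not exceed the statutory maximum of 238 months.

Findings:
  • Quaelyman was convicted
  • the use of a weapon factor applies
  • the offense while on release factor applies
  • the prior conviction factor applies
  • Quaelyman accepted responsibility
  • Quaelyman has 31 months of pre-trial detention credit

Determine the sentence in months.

179 months

Use of a weapon enhancement: +37 months
Offense while on release enhancement: +49 months
Prior conviction enhancement: +57 months
Adjusted term: 157 months + 37 months + 49 months + 57 months = 300 months
Acceptance of responsibility reduction: 30% of 300 months = 90 months (rounded down)
After reduction: 300 − 90 = 210 months
Less pre-trial detention credit: 210 months − 31 months = 179 months
Cap at 238 months: 179 months is within the cap, no reduction.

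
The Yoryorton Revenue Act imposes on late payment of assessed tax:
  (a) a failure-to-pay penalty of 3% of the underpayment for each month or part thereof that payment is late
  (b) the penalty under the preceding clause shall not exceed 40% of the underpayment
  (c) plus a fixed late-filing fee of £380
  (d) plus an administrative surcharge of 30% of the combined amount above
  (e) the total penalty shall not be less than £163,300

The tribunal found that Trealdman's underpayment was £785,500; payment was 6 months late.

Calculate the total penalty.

Accrued rate: 3% × 6 = 18%, capped at 40% → 18%
Failure-to-pay penalty: 18% of £785,500 = £141,390
Penalty before surcharge: £141,390 + £380 = £141,770
Administrative surcharge: 30% of £141,770 = £42,531
Total penalty: £141,770 + £42,531 = £184,301
Minimum £163,300: £184,301 meets the minimum, no increase.

£184,301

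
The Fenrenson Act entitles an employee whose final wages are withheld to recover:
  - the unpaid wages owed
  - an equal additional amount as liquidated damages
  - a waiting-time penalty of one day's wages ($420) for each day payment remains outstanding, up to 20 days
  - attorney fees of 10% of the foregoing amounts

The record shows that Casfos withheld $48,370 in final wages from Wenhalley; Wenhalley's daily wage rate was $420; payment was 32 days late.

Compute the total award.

Liquidated damages (equal amount): $48,370
Penalty days: min(32, 20) = 20
Waiting-time penalty: 20 × $420 = $8,400
Subtotal: $48,370 + $48,370 + $8,400 = $105,140
Attorney fees: 10% of $105,140 = $10,514
Total award: $105,140 + $10,514 = $115,654

$115,654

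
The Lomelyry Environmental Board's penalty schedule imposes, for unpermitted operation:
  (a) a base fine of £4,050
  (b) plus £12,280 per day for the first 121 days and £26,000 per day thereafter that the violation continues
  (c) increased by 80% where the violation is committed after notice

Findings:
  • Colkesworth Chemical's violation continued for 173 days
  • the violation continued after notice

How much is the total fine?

Civil penalty: £5,115,474

First 121 days: 121 × £12,280 = £1,485,880
Remaining days: (173 − 121) × £26,000 = £1,352,000
Per-day component: £1,485,880 + £1,352,000 = £2,837,880
Base plus per-day: £4,050 + £2,837,880 = £2,841,930
Enhancement: 80% of £2,841,930 = £2,273,544
Enhanced fine: £2,841,930 + £2,273,544 = £5,115,474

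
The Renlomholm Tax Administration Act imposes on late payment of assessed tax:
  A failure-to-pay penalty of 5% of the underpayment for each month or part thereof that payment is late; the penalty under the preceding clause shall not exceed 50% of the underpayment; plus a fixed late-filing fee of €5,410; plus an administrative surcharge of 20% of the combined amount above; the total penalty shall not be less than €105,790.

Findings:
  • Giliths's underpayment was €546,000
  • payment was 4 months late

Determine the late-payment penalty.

€137,532

Accrued rate: 5% × 4 = 20%, capped at 50% → 20%
Failure-to-pay penalty: 20% of €546,000 = €109,200
Penalty before surcharge: €109,200 + €5,410 = €114,610
Administrative surcharge: 20% of €114,610 = €22,922
Total penalty: €114,610 + €22,922 = €137,532
Minimum €105,790: €137,532 meets the minimum, no increase.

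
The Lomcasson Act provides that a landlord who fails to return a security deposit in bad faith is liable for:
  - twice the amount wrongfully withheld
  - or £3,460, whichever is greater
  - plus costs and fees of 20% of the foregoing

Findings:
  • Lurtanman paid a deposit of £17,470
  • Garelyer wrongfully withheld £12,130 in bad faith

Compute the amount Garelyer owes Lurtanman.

Doubled: 2 × £12,130 = £24,260
Minimum £3,460: £24,260 meets the minimum, no increase.
Costs and fees: 20% of £24,260 = £4,852
Total recovery: £24,260 + £4,852 = £29,112

£29,112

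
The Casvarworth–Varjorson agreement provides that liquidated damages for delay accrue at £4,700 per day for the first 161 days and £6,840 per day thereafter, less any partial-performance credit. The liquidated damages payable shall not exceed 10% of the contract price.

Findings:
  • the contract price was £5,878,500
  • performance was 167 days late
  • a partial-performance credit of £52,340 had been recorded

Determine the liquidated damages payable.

First 161 days: 161 × £4,700 = £756,700
Remaining days: (167 − 161) × £6,840 = £41,040
Accrued per-day damages: £756,700 + £41,040 = £797,740
Less partial-performance credit: £797,740 − £52,340 = £745,400
Cap: 10% of £5,878,500 = £587,850
Cap at £587,850: £745,400 exceeds the cap → £587,850

£587,850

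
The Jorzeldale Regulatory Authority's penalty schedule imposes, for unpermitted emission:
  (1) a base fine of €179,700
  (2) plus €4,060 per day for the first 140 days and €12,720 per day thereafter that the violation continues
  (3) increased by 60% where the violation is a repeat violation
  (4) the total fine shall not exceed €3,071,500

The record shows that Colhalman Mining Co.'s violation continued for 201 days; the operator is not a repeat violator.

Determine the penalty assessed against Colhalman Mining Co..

€1,524,020

First 140 days: 140 × €4,060 = €568,400
Remaining days: (201 − 140) × €12,720 = €775,920
Per-day component: €568,400 + €775,920 = €1,344,320
Base plus per-day: €179,700 + €1,344,320 = €1,524,020
The operator is not a repeat violator: no 60% increase.
Cap at €3,071,500: €1,524,020 is within the cap, no reduction.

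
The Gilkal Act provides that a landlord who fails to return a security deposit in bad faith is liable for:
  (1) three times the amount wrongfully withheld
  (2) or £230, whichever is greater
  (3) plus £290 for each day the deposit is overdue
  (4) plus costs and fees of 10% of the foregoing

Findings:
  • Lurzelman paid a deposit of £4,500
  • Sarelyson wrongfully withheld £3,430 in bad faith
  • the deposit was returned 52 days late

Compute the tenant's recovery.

Trebled: 3 × £3,430 = £10,290
Minimum £230: £10,290 meets the minimum, no increase.
Late-return penalty: 52 × £290 = £15,080
Damages plus late penalty: £10,290 + £15,080 = £25,370
Costs and fees: 10% of £25,370 = £2,537
Total recovery: £25,370 + £2,537 = £27,907

£27,907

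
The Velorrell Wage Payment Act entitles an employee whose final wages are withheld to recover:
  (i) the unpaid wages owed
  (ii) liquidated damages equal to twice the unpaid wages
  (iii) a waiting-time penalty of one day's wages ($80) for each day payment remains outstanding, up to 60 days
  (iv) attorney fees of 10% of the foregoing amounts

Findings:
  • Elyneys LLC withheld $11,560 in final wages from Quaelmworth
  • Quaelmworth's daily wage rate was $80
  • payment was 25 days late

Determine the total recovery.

Total award: $40,348

Doubled: 2 × $11,560 = $23,120
Penalty days: min(25, 60) = 25
Waiting-time penalty: 25 × $80 = $2,000
Subtotal: $11,560 + $23,120 + $2,000 = $36,680
Attorney fees: 10% of $36,680 = $3,668
Total award: $36,680 + $3,668 = $40,348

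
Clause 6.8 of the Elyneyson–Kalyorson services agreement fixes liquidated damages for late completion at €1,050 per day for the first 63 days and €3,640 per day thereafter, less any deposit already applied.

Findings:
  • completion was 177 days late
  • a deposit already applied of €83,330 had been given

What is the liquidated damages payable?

€397,780

First 63 days: 63 × €1,050 = €66,150
Remaining days: (177 − 63) × €3,640 = €414,960
Accrued per-day damages: €66,150 + €414,960 = €481,110
Less deposit already applied: €481,110 − €83,330 = €397,780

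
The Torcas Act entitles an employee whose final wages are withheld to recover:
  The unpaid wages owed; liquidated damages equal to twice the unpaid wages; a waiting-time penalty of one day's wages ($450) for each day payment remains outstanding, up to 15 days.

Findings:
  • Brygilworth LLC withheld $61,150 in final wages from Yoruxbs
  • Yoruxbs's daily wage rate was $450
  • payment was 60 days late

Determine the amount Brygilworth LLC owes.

$190,200

Doubled: 2 × $61,150 = $122,300
Penalty days: min(60, 15) = 15
Waiting-time penalty: 15 × $450 = $6,750
Total award: $61,150 + $122,300 + $6,750 = $190,200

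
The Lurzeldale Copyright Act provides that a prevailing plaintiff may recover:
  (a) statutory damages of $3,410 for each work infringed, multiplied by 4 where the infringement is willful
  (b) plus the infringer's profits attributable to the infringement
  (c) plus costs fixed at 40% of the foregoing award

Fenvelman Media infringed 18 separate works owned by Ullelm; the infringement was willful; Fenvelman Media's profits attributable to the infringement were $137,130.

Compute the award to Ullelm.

Statutory damages: 18 × $3,410 = $61,380
Multiplied by 4: 4 × $61,380 = $245,520
Combined award: $245,520 + $137,130 = $382,650
Costs: 40% of $382,650 = $153,060
Award plus costs: $382,650 + $153,060 = $535,710

Award: $535,710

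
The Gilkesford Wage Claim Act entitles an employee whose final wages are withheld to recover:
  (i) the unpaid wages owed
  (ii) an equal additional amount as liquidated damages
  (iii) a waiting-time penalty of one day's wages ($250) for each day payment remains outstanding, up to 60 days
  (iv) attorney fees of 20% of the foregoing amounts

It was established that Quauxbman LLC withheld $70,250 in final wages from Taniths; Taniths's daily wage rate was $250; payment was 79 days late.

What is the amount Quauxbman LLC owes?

Liquidated damages (equal amount): $70,250
Penalty days: min(79, 60) = 60
Waiting-time penalty: 60 × $250 = $15,000
Subtotal: $70,250 + $70,250 + $15,000 = $155,500
Attorney fees: 20% of $155,500 = $31,100
Total award: $155,500 + $31,100 = $186,600

Total award: $186,600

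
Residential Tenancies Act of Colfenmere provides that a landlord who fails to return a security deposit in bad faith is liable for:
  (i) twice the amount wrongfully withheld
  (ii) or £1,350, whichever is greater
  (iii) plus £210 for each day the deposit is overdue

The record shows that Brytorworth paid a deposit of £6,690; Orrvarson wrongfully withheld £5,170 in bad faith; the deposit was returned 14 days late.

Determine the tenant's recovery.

£13,280

Doubled: 2 × £5,170 = £10,340
Minimum £1,350: £10,340 meets the minimum, no increase.
Late-return penalty: 14 × £210 = £2,940
Damages plus late penalty: £10,340 + £2,940 = £13,280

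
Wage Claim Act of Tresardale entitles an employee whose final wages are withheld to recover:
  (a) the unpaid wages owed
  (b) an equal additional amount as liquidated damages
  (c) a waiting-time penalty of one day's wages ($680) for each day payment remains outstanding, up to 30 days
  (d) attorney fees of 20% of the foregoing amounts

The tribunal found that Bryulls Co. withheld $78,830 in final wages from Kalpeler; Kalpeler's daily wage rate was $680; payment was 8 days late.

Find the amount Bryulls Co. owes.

$195,720

Liquidated damages (equal amount): $78,830
Penalty days: min(8, 30) = 8
Waiting-time penalty: 8 × $680 = $5,440
Subtotal: $78,830 + $78,830 + $5,440 = $163,100
Attorney fees: 20% of $163,100 = $32,620
Total award: $163,100 + $32,620 = $195,720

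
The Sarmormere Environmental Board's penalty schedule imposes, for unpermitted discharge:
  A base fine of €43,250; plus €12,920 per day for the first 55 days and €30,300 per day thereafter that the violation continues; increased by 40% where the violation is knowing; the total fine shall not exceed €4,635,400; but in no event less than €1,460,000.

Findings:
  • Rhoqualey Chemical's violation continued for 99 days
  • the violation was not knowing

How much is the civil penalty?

First 55 days: 55 × €12,920 = €710,600
Remaining days: (99 − 55) × €30,300 = €1,333,200
Per-day component: €710,600 + €1,333,200 = €2,043,800
Base plus per-day: €43,250 + €2,043,800 = €2,087,050
The violation was not knowing: no 40% increase.
Cap at €4,635,400: €2,087,050 is within the cap, no reduction.
Minimum €1,460,000: €2,087,050 meets the minimum, no increase.

Civil penalty: €2,087,050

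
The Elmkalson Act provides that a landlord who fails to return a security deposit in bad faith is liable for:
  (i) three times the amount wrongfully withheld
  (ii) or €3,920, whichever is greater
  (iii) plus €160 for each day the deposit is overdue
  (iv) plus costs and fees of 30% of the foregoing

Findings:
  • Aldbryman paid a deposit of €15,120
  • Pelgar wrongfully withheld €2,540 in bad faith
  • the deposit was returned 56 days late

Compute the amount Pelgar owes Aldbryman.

€21,554

Trebled: 3 × €2,540 = €7,620
Minimum €3,920: €7,620 meets the minimum, no increase.
Late-return penalty: 56 × €160 = €8,960
Damages plus late penalty: €7,620 + €8,960 = €16,580
Costs and fees: 30% of €16,580 = €4,974
Total recovery: €16,580 + €4,974 = €21,554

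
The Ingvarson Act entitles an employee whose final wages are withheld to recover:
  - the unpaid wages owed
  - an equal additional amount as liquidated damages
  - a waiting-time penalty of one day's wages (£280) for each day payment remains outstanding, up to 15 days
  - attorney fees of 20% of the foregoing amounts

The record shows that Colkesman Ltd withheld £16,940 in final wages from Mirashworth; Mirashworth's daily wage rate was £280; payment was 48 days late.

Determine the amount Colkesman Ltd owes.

Liquidated damages (equal amount): £16,940
Penalty days: min(48, 15) = 15
Waiting-time penalty: 15 × £280 = £4,200
Subtotal: £16,940 + £16,940 + £4,200 = £38,080
Attorney fees: 20% of £38,080 = £7,616
Total award: £38,080 + £7,616 = £45,696

£45,696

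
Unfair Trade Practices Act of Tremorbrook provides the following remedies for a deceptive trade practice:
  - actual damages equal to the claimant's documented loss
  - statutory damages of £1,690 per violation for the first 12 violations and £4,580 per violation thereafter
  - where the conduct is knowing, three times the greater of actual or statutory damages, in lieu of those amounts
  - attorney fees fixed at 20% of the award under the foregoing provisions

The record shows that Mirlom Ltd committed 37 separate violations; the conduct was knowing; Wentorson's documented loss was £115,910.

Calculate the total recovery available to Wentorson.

First 12 violations: 12 × £1,690 = £20,280
Remaining violations: (37 − 12) × £4,580 = £114,500
Statutory damages: £20,280 + £114,500 = £134,780
Greater of actual damages (£115,910) or statutory damages (£134,780): £134,780
Trebled: 3 × £134,780 = £404,340
Attorney fees: 20% of £404,340 = £80,868
Total recovery: £404,340 + £80,868 = £485,208

Total recovery: £485,208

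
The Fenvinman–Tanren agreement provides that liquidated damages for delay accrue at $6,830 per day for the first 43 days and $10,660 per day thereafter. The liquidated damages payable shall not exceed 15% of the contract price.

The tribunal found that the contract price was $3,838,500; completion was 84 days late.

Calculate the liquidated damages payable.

First 43 days: 43 × $6,830 = $293,690
Remaining days: (84 − 43) × $10,660 = $437,060
Accrued per-day damages: $293,690 + $437,060 = $730,750
Cap: 15% of $3,838,500 = $575,775
Cap at $575,775: $730,750 exceeds the cap → $575,775

$575,775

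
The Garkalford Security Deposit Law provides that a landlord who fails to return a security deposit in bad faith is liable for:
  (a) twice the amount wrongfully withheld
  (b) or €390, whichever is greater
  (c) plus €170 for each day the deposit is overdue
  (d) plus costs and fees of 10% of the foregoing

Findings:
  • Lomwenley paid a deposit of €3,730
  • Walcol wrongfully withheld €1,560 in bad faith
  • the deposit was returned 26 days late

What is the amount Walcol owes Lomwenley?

Doubled: 2 × €1,560 = €3,120
Minimum €390: €3,120 meets the minimum, no increase.
Late-return penalty: 26 × €170 = €4,420
Damages plus late penalty: €3,120 + €4,420 = €7,540
Costs and fees: 10% of €7,540 = €754
Total recovery: €7,540 + €754 = €8,294

€8,294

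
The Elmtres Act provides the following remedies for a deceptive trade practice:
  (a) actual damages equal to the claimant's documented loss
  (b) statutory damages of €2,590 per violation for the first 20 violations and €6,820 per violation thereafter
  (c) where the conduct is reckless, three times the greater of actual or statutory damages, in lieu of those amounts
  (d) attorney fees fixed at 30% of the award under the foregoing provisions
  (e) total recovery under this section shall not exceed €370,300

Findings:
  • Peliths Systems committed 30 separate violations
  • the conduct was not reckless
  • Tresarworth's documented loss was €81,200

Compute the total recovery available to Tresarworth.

First 20 violations: 20 × €2,590 = €51,800
Remaining violations: (30 − 20) × €6,820 = €68,200
Statutory damages: €51,800 + €68,200 = €120,000
Conduct not reckless: the in-lieu enhancement does not apply.
Actual plus statutory damages: €81,200 + €120,000 = €201,200
Attorney fees: 30% of €201,200 = €60,360
Total before cap: €201,200 + €60,360 = €261,560
Cap at €370,300: €261,560 is within the cap, no reduction.

Total recovery: €261,560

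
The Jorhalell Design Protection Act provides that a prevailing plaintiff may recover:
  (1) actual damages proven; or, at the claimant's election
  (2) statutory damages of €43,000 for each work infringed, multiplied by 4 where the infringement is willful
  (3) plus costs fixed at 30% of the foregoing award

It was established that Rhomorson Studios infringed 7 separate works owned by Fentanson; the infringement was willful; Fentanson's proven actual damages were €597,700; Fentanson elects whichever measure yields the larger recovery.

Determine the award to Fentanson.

Statutory damages: 7 × €43,000 = €301,000
Multiplied by 4: 4 × €301,000 = €1,204,000
Greater of actual damages (€597,700) or enhanced statutory damages (€1,204,000): €1,204,000
Costs: 30% of €1,204,000 = €361,200
Award plus costs: €1,204,000 + €361,200 = €1,565,200

Award: €1,565,200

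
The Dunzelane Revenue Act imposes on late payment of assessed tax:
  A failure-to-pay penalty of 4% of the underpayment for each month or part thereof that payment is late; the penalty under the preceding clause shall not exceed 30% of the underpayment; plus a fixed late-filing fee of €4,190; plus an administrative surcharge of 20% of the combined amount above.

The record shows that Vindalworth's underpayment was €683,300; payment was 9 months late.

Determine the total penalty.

€251,016

Accrued rate: 4% × 9 = 36%, capped at 30% → 30%
Failure-to-pay penalty: 30% of €683,300 = €204,990
Penalty before surcharge: €204,990 + €4,190 = €209,180
Administrative surcharge: 20% of €209,180 = €41,836
Total penalty: €209,180 + €41,836 = €251,016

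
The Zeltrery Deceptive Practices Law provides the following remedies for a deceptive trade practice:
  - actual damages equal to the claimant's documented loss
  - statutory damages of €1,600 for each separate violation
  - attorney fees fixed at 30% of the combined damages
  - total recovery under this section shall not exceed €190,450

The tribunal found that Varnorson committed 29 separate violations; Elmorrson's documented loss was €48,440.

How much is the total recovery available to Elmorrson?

Statutory damages: 29 × €1,600 = €46,400
Combined damages: €48,440 + €46,400 = €94,840
Attorney fees: 30% of €94,840 = €28,452
Total before cap: €94,840 + €28,452 = €123,292
Cap at €190,450: €123,292 is within the cap, no reduction.

€123,292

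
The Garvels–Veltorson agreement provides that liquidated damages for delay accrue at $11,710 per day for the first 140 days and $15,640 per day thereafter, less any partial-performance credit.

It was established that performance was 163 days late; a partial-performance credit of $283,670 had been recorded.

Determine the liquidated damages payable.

First 140 days: 140 × $11,710 = $1,639,400
Remaining days: (163 − 140) × $15,640 = $359,720
Accrued per-day damages: $1,639,400 + $359,720 = $1,999,120
Less partial-performance credit: $1,999,120 − $283,670 = $1,715,450

$1,715,450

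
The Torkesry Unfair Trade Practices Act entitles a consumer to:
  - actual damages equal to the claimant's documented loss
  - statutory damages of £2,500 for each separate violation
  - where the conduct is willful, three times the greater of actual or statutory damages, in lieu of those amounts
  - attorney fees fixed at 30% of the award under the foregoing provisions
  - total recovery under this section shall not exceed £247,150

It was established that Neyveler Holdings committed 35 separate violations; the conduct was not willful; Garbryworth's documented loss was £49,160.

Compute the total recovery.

Statutory damages: 35 × £2,500 = £87,500
Conduct not willful: the in-lieu enhancement does not apply.
Actual plus statutory damages: £49,160 + £87,500 = £136,660
Attorney fees: 30% of £136,660 = £40,998
Total before cap: £136,660 + £40,998 = £177,658
Cap at £247,150: £177,658 is within the cap, no reduction.

£177,658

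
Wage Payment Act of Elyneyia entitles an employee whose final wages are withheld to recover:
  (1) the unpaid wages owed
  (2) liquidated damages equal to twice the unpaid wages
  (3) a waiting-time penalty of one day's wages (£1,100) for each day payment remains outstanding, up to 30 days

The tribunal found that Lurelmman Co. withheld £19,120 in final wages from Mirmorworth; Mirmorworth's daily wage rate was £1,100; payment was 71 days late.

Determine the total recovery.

£90,360

Doubled: 2 × £19,120 = £38,240
Penalty days: min(71, 30) = 30
Waiting-time penalty: 30 × £1,100 = £33,000
Total award: £19,120 + £38,240 + £33,000 = £90,360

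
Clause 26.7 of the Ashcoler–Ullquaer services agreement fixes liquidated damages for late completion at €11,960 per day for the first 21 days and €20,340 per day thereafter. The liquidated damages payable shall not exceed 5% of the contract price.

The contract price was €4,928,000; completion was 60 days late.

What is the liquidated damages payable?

Liquidated damages: €246,400

First 21 days: 21 × €11,960 = €251,160
Remaining days: (60 − 21) × €20,340 = €793,260
Accrued per-day damages: €251,160 + €793,260 = €1,044,420
Cap: 5% of €4,928,000 = €246,400
Cap at €246,400: €1,044,420 exceeds the cap → €246,400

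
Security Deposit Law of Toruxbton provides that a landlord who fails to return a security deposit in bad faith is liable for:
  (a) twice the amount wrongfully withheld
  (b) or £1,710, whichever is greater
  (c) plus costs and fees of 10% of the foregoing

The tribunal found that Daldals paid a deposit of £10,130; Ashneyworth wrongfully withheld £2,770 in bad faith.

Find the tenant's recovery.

Doubled: 2 × £2,770 = £5,540
Minimum £1,710: £5,540 meets the minimum, no increase.
Costs and fees: 10% of £5,540 = £554
Total recovery: £5,540 + £554 = £6,094

£6,094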